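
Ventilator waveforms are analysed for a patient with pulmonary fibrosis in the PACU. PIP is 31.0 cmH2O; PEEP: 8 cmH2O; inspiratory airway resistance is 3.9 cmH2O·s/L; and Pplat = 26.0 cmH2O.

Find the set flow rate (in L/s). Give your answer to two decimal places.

1.28

flow = (PIP − Pplat) / Raw = 5.0 / 3.9 = 1.282 L/s.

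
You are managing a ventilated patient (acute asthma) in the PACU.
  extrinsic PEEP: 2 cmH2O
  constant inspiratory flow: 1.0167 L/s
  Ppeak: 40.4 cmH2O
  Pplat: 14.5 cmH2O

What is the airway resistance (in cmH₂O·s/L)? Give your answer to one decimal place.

25.5

Raw = (PIP − Pplat) / flow = (40.4 − 14.5) / 1.0167 = 25.9 / 1.0167 = 25.475 cmH2O·s/L.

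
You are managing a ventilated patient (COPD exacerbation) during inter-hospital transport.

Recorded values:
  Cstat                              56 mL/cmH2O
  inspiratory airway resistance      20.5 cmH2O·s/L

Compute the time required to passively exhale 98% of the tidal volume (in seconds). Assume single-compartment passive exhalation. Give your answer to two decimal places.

τ = R × C = 20.5 × 56 mL/cmH2O = 20.5 × 0.056 L/cmH2O = 1.148 s.
Exhaled fraction f = 1 − e^(−t/τ) → t = −τ·ln(1 − f) = −1.148·ln(0.02) = 4.491 s.

4.49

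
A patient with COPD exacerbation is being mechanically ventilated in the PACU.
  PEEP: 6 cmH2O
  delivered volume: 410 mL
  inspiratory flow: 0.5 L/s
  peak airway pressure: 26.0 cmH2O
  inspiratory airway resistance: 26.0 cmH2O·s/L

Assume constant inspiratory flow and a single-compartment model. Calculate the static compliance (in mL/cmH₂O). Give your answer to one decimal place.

Equation of motion (constant flow): PIP = Vt/C + R·V̇ + PEEP.
Vt/C = PIP − R·V̇ − PEEP = 26.0 − 26.0×0.5 − 6 = 26.0 − 13.0 − 6 = 7.0 cmH2O.
C = Vt / 7.0 = 410 / 7.0 = 58.571 mL/cmH2O.

58.6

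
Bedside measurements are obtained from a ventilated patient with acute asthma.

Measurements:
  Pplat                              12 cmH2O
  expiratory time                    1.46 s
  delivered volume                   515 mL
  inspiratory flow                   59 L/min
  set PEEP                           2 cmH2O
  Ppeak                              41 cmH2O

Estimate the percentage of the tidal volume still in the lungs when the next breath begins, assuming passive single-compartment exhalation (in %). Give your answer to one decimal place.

38.2

Flow: 59 L/min ÷ 60 = 0.9833 L/s.
R = (PIP − Pplat)/V̇ = (41 − 12) / 0.9833 = 29.0/0.9833 = 29.493 cmH2O·s/L.
C = Vt/(Pplat − PEEP) = 515.0 / (12 − 2) = 515.0/10.0 = 51.5 mL/cmH2O.
τ = R × C = 29.493 × 0.0515 L/cmH2O = 1.519 s.
Fraction remaining at end-expiration = e^(−Te/τ) = e^(−1.46/1.519) = 0.3824 → 38.24%.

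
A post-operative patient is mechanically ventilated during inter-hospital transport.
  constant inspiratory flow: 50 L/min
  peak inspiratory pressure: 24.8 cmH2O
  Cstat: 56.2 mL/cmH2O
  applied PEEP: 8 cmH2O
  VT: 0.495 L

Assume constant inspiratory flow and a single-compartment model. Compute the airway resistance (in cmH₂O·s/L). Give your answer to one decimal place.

9.6

Flow: 50 L/min ÷ 60 = 0.8333 L/s.
Equation of motion (constant flow): PIP = Vt/C + R·V̇ + PEEP.
R·V̇ = PIP − Vt/C − PEEP = 24.8 − 495/56.2 − 8 = 24.8 − 8.808 − 8 = 7.992 cmH2O.
R = 7.992 / 0.8333 = 9.591 cmH2O·s/L.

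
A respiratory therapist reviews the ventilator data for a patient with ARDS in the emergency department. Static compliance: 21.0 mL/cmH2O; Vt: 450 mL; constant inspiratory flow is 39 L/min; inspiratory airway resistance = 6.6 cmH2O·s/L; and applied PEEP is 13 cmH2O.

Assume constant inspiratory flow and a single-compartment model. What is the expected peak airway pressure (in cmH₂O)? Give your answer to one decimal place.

Flow: 39 L/min ÷ 60 = 0.65 L/s.
Equation of motion (constant flow): PIP = Vt/C + R·V̇ + PEEP.
PIP = 450/21.0 + 6.6×0.65 + 13 = 21.429 + 4.29 + 13 = 38.719 cmH2O.

38.7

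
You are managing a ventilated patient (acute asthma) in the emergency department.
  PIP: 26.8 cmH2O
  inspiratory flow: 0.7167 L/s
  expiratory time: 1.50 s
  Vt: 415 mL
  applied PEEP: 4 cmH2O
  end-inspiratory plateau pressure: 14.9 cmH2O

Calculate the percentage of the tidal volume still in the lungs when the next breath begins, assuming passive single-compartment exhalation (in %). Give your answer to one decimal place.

9.3

R = (PIP − Pplat)/V̇ = (26.8 − 14.9) / 0.7167 = 11.9/0.7167 = 16.604 cmH2O·s/L.
C = Vt/(Pplat − PEEP) = 415.0 / (14.9 − 4) = 415.0/10.9 = 38.073 mL/cmH2O.
τ = R × C = 16.604 × 0.03807 L/cmH2O = 0.6321 s.
Fraction remaining at end-expiration = e^(−Te/τ) = e^(−1.50/0.6321) = 0.0932 → 9.32%.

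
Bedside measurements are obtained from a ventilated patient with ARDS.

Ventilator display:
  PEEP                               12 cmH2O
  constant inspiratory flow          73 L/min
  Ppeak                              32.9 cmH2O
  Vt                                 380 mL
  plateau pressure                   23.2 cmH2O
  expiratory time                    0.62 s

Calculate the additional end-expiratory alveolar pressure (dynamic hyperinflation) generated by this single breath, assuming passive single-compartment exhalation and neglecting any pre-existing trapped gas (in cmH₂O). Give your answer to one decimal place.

Flow: 73 L/min ÷ 60 = 1.2167 L/s.
R = (PIP − Pplat)/V̇ = (32.9 − 23.2) / 1.2167 = 9.7/1.2167 = 7.972 cmH2O·s/L.
C = Vt/(Pplat − PEEP) = 380.0 / (23.2 − 12) = 380.0/11.2 = 33.929 mL/cmH2O.
τ = R × C = 7.972 × 0.03393 L/cmH2O = 0.2705 s.
Fraction remaining = e^(−Te/τ) = e^(−0.62/0.2705) = 0.1011; trapped volume = 380.0 × 0.1011 = 38.418 mL.
Additional alveolar pressure from trapping ≈ V_trapped / C = 38.418 / 33.929 = 1.132 cmH2O.

1.1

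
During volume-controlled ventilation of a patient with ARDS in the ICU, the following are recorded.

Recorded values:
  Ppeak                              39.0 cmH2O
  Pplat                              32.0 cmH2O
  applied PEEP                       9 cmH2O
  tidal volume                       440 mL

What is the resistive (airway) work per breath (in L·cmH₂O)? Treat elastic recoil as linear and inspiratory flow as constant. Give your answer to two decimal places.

3.08

With constant inspiratory flow the resistive pressure is constant at PIP − Pplat = 39.0 − 32.0 = 7.0 cmH2O, so resistive work = 7.0 × 0.440 = 3.08 L·cmH2O.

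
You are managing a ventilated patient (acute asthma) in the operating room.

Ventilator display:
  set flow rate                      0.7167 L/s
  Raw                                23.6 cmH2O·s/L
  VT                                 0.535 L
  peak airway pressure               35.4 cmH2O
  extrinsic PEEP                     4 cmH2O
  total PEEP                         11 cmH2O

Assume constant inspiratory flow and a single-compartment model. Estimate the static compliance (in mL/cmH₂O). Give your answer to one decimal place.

Total PEEP = 11 cmH2O (set 4 + intrinsic 7); this is the baseline alveolar pressure.
Equation of motion (constant flow): PIP = Vt/C + R·V̇ + PEEP.
Vt/C = PIP − R·V̇ − PEEP = 35.4 − 23.6×0.7167 − 11 = 35.4 − 16.914 − 11 = 7.486 cmH2O.
C = Vt / 7.486 = 535 / 7.486 = 71.467 mL/cmH2O.

71.5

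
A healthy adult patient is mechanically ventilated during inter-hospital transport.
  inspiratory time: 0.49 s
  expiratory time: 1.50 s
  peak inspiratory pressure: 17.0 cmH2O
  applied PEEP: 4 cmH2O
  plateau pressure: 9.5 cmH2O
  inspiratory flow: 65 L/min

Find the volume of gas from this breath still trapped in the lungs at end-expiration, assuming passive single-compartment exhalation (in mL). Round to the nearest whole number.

Flow: 65 L/min ÷ 60 = 1.0833 L/s.
Vt = flow × Ti = 1.0833 L/s × 0.49 s × 1000 mL/L = 530.82 mL.
R = (PIP − Pplat)/V̇ = (17.0 − 9.5) / 1.0833 = 7.5/1.0833 = 6.923 cmH2O·s/L.
C = Vt/(Pplat − PEEP) = 530.82 / (9.5 − 4) = 530.82/5.5 = 96.513 mL/cmH2O.
τ = R × C = 6.923 × 0.09651 L/cmH2O = 0.6681 s.
Fraction remaining = e^(−Te/τ) = e^(−1.50/0.6681) = 0.1059.
Trapped volume = 530.82 × 0.1059 = 56.214 mL.

56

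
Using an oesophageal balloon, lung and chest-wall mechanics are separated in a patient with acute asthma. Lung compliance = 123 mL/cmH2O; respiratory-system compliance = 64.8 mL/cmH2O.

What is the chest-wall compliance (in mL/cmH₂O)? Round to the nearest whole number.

1/Ccw = 1/Crs − 1/CL.
1/Ccw = 1/64.8 − 1/123 = 0.007302.
Ccw = 136.95 mL/cmH2O.

137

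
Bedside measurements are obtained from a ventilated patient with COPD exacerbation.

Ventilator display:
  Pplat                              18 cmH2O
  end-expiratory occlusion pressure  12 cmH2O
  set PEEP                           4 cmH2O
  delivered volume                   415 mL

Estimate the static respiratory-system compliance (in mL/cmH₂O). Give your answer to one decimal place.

69.2

End-expiratory occlusion gives total PEEP = 12 cmH2O (intrinsic PEEP = 12 − 4 = 8). Use total PEEP for the elastic gradient.
Cstat = Vt / (Pplat − PEEPtotal) = 415 / (18 − 12) = 415 / 6.0 = 69.167 mL/cmH2O.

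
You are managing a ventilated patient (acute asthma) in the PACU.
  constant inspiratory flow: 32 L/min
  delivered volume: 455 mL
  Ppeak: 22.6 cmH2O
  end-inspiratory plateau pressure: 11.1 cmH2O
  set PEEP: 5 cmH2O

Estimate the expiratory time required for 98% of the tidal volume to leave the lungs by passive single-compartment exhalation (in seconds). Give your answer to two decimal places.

6.29

Flow: 32 L/min ÷ 60 = 0.5333 L/s.
R = (PIP − Pplat)/V̇ = (22.6 − 11.1) / 0.5333 = 11.5/0.5333 = 21.564 cmH2O·s/L.
C = Vt/(Pplat − PEEP) = 455.0 / (11.1 − 5) = 455.0/6.1 = 74.59 mL/cmH2O.
τ = R × C = 21.564 × 0.07459 L/cmH2O = 1.608 s.
t = −τ·ln(1 − 0.98) = −1.608·ln(0.02) = 6.291 s.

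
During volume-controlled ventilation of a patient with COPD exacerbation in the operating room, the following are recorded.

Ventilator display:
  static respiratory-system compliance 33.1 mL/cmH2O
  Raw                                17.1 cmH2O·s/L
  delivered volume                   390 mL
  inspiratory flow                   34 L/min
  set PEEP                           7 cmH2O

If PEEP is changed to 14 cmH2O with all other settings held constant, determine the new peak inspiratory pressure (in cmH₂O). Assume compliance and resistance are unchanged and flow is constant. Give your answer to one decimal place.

Flow: 34 L/min ÷ 60 = 0.5667 L/s.
PIP = Vt/C + R·V̇ + PEEP (constant-flow equation of motion).
Only the baseline term changes: ΔPIP = ΔPEEP = 14 − 7 = 7.0 cmH2O.
Original PIP = 390/33.1 + 17.1×0.5667 + 7 = 28.473 cmH2O; new PIP = 28.473 + (7.0) = 35.473 cmH2O.

35.5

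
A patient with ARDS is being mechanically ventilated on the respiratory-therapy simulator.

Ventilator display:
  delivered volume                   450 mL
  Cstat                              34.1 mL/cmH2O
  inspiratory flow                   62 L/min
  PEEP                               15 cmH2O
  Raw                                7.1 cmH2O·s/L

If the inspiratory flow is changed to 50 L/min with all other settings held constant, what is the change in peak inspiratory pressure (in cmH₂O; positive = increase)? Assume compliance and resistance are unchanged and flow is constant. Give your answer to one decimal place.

Flow: 62 L/min ÷ 60 = 1.0333 L/s.
New flow: 50 L/min ÷ 60 = 0.8333 L/s.
PIP = Vt/C + R·V̇ + PEEP (constant-flow equation of motion).
Only the resistive term changes: ΔPIP = R × ΔV̇ = 7.1 × (0.8333 − 1.0333) = 7.1 × -0.2 = -1.42 cmH2O.

-1.4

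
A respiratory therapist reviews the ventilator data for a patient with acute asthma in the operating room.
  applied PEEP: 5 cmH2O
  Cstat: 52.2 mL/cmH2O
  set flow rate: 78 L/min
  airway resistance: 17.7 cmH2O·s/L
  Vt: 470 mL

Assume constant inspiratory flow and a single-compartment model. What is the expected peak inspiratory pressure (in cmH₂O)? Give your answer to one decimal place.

Flow: 78 L/min ÷ 60 = 1.3 L/s.
Equation of motion (constant flow): PIP = Vt/C + R·V̇ + PEEP.
PIP = 470/52.2 + 17.7×1.3 + 5 = 9.004 + 23.01 + 5 = 37.014 cmH2O.

37.0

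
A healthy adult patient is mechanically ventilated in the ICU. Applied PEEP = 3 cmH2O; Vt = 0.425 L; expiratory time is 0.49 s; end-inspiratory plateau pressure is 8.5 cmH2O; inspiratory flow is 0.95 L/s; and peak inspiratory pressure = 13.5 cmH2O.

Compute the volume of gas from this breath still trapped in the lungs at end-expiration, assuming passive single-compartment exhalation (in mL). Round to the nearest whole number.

R = (PIP − Pplat)/V̇ = (13.5 − 8.5) / 0.95 = 5.0/0.95 = 5.263 cmH2O·s/L.
C = Vt/(Pplat − PEEP) = 425.0 / (8.5 − 3) = 425.0/5.5 = 77.273 mL/cmH2O.
τ = R × C = 5.263 × 0.07727 L/cmH2O = 0.4067 s.
Fraction remaining = e^(−Te/τ) = e^(−0.49/0.4067) = 0.2997.
Trapped volume = 425.0 × 0.2997 = 127.37 mL.

127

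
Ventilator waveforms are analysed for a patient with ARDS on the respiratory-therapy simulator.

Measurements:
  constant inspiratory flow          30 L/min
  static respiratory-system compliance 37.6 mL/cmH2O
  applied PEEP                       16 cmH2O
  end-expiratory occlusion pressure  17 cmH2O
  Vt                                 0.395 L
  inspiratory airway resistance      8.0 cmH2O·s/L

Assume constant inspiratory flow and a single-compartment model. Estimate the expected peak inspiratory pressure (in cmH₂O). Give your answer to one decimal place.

31.5

Flow: 30 L/min ÷ 60 = 0.5 L/s.
Total PEEP = 17 cmH2O (set 16 + intrinsic 1); this is the baseline alveolar pressure.
Equation of motion (constant flow): PIP = Vt/C + R·V̇ + PEEP.
PIP = 395/37.6 + 8.0×0.5 + 17 = 10.505 + 4.0 + 17 = 31.505 cmH2O.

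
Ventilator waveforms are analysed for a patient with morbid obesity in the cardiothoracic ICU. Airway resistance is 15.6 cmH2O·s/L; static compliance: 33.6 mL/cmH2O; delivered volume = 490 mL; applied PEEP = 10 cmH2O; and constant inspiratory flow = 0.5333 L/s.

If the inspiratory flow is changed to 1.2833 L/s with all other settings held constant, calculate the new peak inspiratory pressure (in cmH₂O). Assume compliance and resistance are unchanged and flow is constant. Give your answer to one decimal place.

44.6

PIP = Vt/C + R·V̇ + PEEP (constant-flow equation of motion).
Only the resistive term changes: ΔPIP = R × ΔV̇ = 15.6 × (1.2833 − 0.5333) = 15.6 × 0.75 = 11.7 cmH2O.
Original PIP = 490/33.6 + 15.6×0.5333 + 10 = 32.903 cmH2O; new PIP = 32.903 + (11.7) = 44.603 cmH2O.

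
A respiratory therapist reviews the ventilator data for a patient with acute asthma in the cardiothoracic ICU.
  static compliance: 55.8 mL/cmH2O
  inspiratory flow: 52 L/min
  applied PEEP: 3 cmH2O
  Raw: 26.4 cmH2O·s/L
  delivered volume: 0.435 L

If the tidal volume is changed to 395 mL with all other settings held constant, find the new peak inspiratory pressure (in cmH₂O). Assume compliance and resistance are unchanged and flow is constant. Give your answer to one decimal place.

33.0

Flow: 52 L/min ÷ 60 = 0.8667 L/s.
PIP = Vt/C + R·V̇ + PEEP (constant-flow equation of motion).
Only the elastic term changes: ΔPIP = ΔVt / C = (395 − 435) / 55.8 = -0.7168 cmH2O.
Original PIP = 435/55.8 + 26.4×0.8667 + 3 = 33.677 cmH2O; new PIP = 33.677 + (-0.7168) = 32.96 cmH2O.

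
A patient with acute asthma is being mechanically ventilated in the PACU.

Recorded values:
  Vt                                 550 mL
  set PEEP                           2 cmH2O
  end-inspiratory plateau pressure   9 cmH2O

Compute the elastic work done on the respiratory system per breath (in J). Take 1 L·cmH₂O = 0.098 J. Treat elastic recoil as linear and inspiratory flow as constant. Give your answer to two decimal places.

0.19

Elastic work ≈ ½ × (Pplat − PEEP) × Vt = 0.5 × (9 − 2) × 0.550 L = 0.5 × 7.0 × 0.550 = 1.925 L·cmH2O.
× 0.098 J/(L·cmH2O) → 0.1887 J.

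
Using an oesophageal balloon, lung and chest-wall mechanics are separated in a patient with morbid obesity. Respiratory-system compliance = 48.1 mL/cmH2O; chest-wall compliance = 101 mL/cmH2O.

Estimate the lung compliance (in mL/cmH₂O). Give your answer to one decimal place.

91.8

1/CL = 1/Crs − 1/Ccw.
1/CL = 1/48.1 − 1/101 = 0.01089.
CL = 91.827 mL/cmH2O.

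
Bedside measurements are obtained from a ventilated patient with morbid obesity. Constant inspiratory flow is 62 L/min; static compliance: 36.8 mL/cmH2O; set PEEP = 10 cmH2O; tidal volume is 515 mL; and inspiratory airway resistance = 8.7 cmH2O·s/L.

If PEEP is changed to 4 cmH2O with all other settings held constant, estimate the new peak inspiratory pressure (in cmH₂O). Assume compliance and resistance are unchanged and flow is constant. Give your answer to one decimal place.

Flow: 62 L/min ÷ 60 = 1.0333 L/s.
PIP = Vt/C + R·V̇ + PEEP (constant-flow equation of motion).
Only the baseline term changes: ΔPIP = ΔPEEP = 4 − 10 = -6.0 cmH2O.
Original PIP = 515/36.8 + 8.7×1.0333 + 10 = 32.984 cmH2O; new PIP = 32.984 + (-6.0) = 26.984 cmH2O.

27.0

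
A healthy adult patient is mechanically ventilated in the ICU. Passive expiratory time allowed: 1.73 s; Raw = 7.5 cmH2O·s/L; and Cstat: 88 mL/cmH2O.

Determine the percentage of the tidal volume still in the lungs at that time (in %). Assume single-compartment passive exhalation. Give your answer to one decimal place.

7.3

τ = R × C = 7.5 × 88 mL/cmH2O = 7.5 × 0.088 L/cmH2O = 0.66 s.
Passive exhalation: V(t)/V₀ = e^(−t/τ) = e^(−1.73/0.66) = 0.07271.
Fraction remaining = 0.07271 → 7.271%.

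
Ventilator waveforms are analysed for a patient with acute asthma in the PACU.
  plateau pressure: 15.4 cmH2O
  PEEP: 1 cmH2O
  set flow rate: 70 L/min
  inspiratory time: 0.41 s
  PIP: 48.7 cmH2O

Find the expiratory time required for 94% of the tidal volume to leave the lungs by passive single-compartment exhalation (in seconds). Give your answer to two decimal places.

Flow: 70 L/min ÷ 60 = 1.1667 L/s.
Vt = flow × Ti = 1.1667 L/s × 0.41 s × 1000 mL/L = 478.35 mL.
R = (PIP − Pplat)/V̇ = (48.7 − 15.4) / 1.1667 = 33.3/1.1667 = 28.542 cmH2O·s/L.
C = Vt/(Pplat − PEEP) = 478.35 / (15.4 − 1) = 478.35/14.4 = 33.219 mL/cmH2O.
τ = R × C = 28.542 × 0.03322 L/cmH2O = 0.9482 s.
t = −τ·ln(1 − 0.94) = −0.9482·ln(0.06) = 2.668 s.

2.67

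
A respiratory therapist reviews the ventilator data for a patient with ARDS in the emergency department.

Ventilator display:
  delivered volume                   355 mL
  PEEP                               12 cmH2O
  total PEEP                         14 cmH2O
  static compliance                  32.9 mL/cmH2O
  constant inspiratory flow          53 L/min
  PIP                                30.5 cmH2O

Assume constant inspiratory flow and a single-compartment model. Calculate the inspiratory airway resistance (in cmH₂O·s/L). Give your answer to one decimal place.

Flow: 53 L/min ÷ 60 = 0.8833 L/s.
Total PEEP = 14 cmH2O (set 12 + intrinsic 2); this is the baseline alveolar pressure.
Equation of motion (constant flow): PIP = Vt/C + R·V̇ + PEEP.
R·V̇ = PIP − Vt/C − PEEP = 30.5 − 355/32.9 − 14 = 30.5 − 10.79 − 14 = 5.71 cmH2O.
R = 5.71 / 0.8833 = 6.464 cmH2O·s/L.

6.5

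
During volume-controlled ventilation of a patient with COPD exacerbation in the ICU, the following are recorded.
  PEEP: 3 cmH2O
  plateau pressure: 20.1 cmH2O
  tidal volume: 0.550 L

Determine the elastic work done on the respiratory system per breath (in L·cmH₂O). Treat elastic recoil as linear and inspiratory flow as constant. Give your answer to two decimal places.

4.70

Elastic work ≈ ½ × (Pplat − PEEP) × Vt = 0.5 × (20.1 − 3) × 0.550 L = 0.5 × 17.1 × 0.550 = 4.703 L·cmH2O.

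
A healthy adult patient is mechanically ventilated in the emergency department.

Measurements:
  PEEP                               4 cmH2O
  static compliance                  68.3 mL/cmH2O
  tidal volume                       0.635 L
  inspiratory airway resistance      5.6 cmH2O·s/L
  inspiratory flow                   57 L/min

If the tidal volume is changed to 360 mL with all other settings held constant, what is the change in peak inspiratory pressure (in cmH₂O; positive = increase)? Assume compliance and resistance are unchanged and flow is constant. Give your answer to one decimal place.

-4.0

PIP = Vt/C + R·V̇ + PEEP (constant-flow equation of motion).
Only the elastic term changes: ΔPIP = ΔVt / C = (360 − 635) / 68.3 = -4.026 cmH2O.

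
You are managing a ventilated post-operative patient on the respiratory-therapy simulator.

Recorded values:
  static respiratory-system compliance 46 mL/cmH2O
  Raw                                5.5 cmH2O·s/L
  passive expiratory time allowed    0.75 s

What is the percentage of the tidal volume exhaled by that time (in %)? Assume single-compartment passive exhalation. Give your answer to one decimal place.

τ = R × C = 5.5 × 46 mL/cmH2O = 5.5 × 0.046 L/cmH2O = 0.253 s.
Passive exhalation: V(t)/V₀ = e^(−t/τ) = e^(−0.75/0.253) = 0.05159.
Fraction exhaled = 1 − 0.05159 = 0.9484 → 94.84%.

94.8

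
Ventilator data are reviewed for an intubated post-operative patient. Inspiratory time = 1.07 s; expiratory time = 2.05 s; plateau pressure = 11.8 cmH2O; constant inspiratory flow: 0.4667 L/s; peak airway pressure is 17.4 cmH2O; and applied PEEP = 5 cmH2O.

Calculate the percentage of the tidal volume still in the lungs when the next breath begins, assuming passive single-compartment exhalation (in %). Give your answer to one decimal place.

9.8

Vt = flow × Ti = 0.4667 L/s × 1.07 s × 1000 mL/L = 499.37 mL.
R = (PIP − Pplat)/V̇ = (17.4 − 11.8) / 0.4667 = 5.6/0.4667 = 11.999 cmH2O·s/L.
C = Vt/(Pplat − PEEP) = 499.37 / (11.8 − 5) = 499.37/6.8 = 73.437 mL/cmH2O.
τ = R × C = 11.999 × 0.07344 L/cmH2O = 0.8812 s.
Fraction remaining at end-expiration = e^(−Te/τ) = e^(−2.05/0.8812) = 0.09765 → 9.765%.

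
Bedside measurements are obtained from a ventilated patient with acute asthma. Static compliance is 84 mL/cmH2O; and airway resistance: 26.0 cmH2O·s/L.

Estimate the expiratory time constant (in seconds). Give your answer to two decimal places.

2.18

τ = R × C = 26.0 × 84 mL/cmH2O = 26.0 × 0.084 L/cmH2O = 2.184 s.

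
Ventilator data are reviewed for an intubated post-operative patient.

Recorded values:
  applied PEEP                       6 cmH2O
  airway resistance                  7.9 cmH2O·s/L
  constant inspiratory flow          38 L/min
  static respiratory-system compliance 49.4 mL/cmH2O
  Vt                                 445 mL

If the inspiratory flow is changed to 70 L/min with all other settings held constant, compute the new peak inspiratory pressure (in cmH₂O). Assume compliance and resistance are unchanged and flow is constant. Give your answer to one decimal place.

Flow: 38 L/min ÷ 60 = 0.6333 L/s.
New flow: 70 L/min ÷ 60 = 1.1667 L/s.
PIP = Vt/C + R·V̇ + PEEP (constant-flow equation of motion).
Only the resistive term changes: ΔPIP = R × ΔV̇ = 7.9 × (1.1667 − 0.6333) = 7.9 × 0.5334 = 4.214 cmH2O.
Original PIP = 445/49.4 + 7.9×0.6333 + 6 = 20.011 cmH2O; new PIP = 20.011 + (4.214) = 24.225 cmH2O.

24.2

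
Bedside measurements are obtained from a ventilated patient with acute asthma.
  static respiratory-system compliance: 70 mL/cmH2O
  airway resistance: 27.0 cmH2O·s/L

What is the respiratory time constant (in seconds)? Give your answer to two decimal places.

τ = R × C = 27.0 × 70 mL/cmH2O = 27.0 × 0.070 L/cmH2O = 1.89 s.

1.89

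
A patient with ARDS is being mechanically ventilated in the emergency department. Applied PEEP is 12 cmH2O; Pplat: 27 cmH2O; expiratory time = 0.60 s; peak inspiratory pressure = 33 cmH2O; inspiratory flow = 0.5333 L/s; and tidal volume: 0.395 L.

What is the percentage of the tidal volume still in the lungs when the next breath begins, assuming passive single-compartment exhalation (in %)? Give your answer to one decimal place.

R = (PIP − Pplat)/V̇ = (33 − 27) / 0.5333 = 6.0/0.5333 = 11.251 cmH2O·s/L.
C = Vt/(Pplat − PEEP) = 395.0 / (27 − 12) = 395.0/15.0 = 26.333 mL/cmH2O.
τ = R × C = 11.251 × 0.02633 L/cmH2O = 0.2962 s.
Fraction remaining at end-expiration = e^(−Te/τ) = e^(−0.60/0.2962) = 0.1319 → 13.19%.

13.2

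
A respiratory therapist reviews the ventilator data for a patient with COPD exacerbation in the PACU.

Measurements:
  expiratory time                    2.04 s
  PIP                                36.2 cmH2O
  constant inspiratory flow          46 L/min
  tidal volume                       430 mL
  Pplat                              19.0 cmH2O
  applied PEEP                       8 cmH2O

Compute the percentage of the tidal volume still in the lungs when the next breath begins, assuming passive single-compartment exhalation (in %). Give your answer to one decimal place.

Flow: 46 L/min ÷ 60 = 0.7667 L/s.
R = (PIP − Pplat)/V̇ = (36.2 − 19.0) / 0.7667 = 17.2/0.7667 = 22.434 cmH2O·s/L.
C = Vt/(Pplat − PEEP) = 430.0 / (19.0 − 8) = 430.0/11.0 = 39.091 mL/cmH2O.
τ = R × C = 22.434 × 0.03909 L/cmH2O = 0.8769 s.
Fraction remaining at end-expiration = e^(−Te/τ) = e^(−2.04/0.8769) = 0.09765 → 9.765%.

9.8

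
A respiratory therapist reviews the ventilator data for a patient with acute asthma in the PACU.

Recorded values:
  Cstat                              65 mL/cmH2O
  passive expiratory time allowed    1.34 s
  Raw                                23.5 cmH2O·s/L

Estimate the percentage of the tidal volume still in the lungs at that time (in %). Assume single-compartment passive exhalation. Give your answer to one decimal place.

τ = R × C = 23.5 × 65 mL/cmH2O = 23.5 × 0.065 L/cmH2O = 1.528 s.
Passive exhalation: V(t)/V₀ = e^(−t/τ) = e^(−1.34/1.528) = 0.416.
Fraction remaining = 0.416 → 41.6%.

41.6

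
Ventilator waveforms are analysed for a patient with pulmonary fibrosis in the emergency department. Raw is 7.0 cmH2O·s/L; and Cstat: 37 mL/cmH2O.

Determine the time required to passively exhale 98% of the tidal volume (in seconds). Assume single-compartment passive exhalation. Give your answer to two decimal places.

τ = R × C = 7.0 × 37 mL/cmH2O = 7.0 × 0.037 L/cmH2O = 0.259 s.
Exhaled fraction f = 1 − e^(−t/τ) → t = −τ·ln(1 − f) = −0.259·ln(0.02) = 1.013 s.

1.01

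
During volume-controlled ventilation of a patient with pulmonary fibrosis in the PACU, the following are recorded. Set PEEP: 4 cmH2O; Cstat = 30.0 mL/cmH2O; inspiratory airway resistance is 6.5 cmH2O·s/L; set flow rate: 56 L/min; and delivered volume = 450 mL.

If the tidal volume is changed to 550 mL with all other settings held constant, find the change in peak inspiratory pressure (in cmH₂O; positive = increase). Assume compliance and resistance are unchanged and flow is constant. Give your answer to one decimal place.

PIP = Vt/C + R·V̇ + PEEP (constant-flow equation of motion).
Only the elastic term changes: ΔPIP = ΔVt / C = (550 − 450) / 30.0 = 3.333 cmH2O.

3.3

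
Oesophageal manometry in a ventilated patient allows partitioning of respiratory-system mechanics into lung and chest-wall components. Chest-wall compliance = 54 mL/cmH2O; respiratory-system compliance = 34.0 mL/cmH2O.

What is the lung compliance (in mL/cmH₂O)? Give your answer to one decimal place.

91.8

1/CL = 1/Crs − 1/Ccw.
1/CL = 1/34.0 − 1/54 = 0.01089.
CL = 91.827 mL/cmH2O.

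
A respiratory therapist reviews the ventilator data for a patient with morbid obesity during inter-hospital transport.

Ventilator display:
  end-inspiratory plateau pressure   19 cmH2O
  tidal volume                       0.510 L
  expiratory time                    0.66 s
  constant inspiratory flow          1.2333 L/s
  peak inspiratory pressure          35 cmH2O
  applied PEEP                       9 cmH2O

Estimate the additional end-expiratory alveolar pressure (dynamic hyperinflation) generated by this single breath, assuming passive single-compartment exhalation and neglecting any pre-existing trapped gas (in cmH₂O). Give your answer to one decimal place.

3.7

R = (PIP − Pplat)/V̇ = (35 − 19) / 1.2333 = 16.0/1.2333 = 12.973 cmH2O·s/L.
C = Vt/(Pplat − PEEP) = 510.0 / (19 − 9) = 510.0/10.0 = 51.0 mL/cmH2O.
τ = R × C = 12.973 × 0.051 L/cmH2O = 0.6616 s.
Fraction remaining = e^(−Te/τ) = e^(−0.66/0.6616) = 0.3688; trapped volume = 510.0 × 0.3688 = 188.09 mL.
Additional alveolar pressure from trapping ≈ V_trapped / C = 188.09 / 51.0 = 3.688 cmH2O.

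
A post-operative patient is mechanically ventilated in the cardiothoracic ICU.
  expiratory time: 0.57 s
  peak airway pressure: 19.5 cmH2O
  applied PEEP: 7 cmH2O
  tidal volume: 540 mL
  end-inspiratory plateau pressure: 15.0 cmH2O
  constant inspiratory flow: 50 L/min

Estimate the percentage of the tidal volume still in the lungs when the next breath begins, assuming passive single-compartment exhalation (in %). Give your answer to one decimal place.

Flow: 50 L/min ÷ 60 = 0.8333 L/s.
R = (PIP − Pplat)/V̇ = (19.5 − 15.0) / 0.8333 = 4.5/0.8333 = 5.4 cmH2O·s/L.
C = Vt/(Pplat − PEEP) = 540.0 / (15.0 − 7) = 540.0/8.0 = 67.5 mL/cmH2O.
τ = R × C = 5.4 × 0.0675 L/cmH2O = 0.3645 s.
Fraction remaining at end-expiration = e^(−Te/τ) = e^(−0.57/0.3645) = 0.2093 → 20.93%.

20.9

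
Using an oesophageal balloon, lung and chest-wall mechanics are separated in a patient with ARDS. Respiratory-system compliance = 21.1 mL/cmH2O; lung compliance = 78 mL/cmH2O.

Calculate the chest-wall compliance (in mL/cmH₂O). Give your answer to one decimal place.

1/Ccw = 1/Crs − 1/CL.
1/Ccw = 1/21.1 − 1/78 = 0.03457.
Ccw = 28.927 mL/cmH2O.

28.9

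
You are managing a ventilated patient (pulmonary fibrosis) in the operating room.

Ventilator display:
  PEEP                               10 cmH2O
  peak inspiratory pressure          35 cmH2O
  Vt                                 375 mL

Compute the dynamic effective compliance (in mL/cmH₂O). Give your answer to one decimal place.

15.0

Dynamic compliance = Vt / (PIP − PEEP) = 375 / (35 − 10) = 375 / 25.0 = 15.0 mL/cmH2O.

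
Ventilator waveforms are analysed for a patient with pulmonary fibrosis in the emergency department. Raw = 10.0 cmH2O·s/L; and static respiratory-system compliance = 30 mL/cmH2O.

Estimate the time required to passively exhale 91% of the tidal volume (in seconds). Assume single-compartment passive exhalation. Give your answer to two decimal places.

τ = R × C = 10.0 × 30 mL/cmH2O = 10.0 × 0.030 L/cmH2O = 0.3 s.
Exhaled fraction f = 1 − e^(−t/τ) → t = −τ·ln(1 − f) = −0.3·ln(0.09) = 0.7224 s.

0.72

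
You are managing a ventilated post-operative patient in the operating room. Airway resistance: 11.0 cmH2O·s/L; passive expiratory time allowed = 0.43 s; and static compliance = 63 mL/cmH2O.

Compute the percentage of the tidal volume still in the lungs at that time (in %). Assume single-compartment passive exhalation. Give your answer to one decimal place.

τ = R × C = 11.0 × 63 mL/cmH2O = 11.0 × 0.063 L/cmH2O = 0.693 s.
Passive exhalation: V(t)/V₀ = e^(−t/τ) = e^(−0.43/0.693) = 0.5377.
Fraction remaining = 0.5377 → 53.77%.

53.8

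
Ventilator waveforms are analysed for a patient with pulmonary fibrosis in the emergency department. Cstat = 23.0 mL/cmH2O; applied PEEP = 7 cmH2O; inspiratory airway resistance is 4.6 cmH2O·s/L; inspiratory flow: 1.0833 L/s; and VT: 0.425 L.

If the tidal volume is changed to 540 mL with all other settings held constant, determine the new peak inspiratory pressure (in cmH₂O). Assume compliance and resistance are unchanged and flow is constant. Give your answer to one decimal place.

PIP = Vt/C + R·V̇ + PEEP (constant-flow equation of motion).
Only the elastic term changes: ΔPIP = ΔVt / C = (540 − 425) / 23.0 = 5.0 cmH2O.
Original PIP = 425/23.0 + 4.6×1.0833 + 7 = 30.461 cmH2O; new PIP = 30.461 + (5.0) = 35.461 cmH2O.

35.5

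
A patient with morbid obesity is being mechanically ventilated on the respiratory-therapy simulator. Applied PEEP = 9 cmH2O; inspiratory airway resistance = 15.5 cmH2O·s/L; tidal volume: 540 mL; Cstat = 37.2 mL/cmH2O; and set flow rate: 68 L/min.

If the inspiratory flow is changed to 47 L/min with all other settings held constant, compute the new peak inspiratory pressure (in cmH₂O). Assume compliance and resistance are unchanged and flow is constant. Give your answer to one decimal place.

35.7

Flow: 68 L/min ÷ 60 = 1.1333 L/s.
New flow: 47 L/min ÷ 60 = 0.7833 L/s.
PIP = Vt/C + R·V̇ + PEEP (constant-flow equation of motion).
Only the resistive term changes: ΔPIP = R × ΔV̇ = 15.5 × (0.7833 − 1.1333) = 15.5 × -0.35 = -5.425 cmH2O.
Original PIP = 540/37.2 + 15.5×1.1333 + 9 = 41.082 cmH2O; new PIP = 41.082 + (-5.425) = 35.657 cmH2O.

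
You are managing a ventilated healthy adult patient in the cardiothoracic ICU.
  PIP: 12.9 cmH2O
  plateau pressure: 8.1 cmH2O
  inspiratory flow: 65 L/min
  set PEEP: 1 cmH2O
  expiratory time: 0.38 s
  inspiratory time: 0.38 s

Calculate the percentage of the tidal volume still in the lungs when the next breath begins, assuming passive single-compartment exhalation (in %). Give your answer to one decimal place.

22.8

Flow: 65 L/min ÷ 60 = 1.0833 L/s.
Vt = flow × Ti = 1.0833 L/s × 0.38 s × 1000 mL/L = 411.65 mL.
R = (PIP − Pplat)/V̇ = (12.9 − 8.1) / 1.0833 = 4.8/1.0833 = 4.431 cmH2O·s/L.
C = Vt/(Pplat − PEEP) = 411.65 / (8.1 − 1) = 411.65/7.1 = 57.979 mL/cmH2O.
τ = R × C = 4.431 × 0.05798 L/cmH2O = 0.2569 s.
Fraction remaining at end-expiration = e^(−Te/τ) = e^(−0.38/0.2569) = 0.2278 → 22.78%.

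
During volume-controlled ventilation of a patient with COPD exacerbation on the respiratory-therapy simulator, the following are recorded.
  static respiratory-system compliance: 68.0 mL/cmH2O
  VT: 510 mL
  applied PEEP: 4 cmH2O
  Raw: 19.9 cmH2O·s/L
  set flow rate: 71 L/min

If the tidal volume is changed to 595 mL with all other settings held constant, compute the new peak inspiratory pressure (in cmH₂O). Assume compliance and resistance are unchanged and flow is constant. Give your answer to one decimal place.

36.3

Flow: 71 L/min ÷ 60 = 1.1833 L/s.
PIP = Vt/C + R·V̇ + PEEP (constant-flow equation of motion).
Only the elastic term changes: ΔPIP = ΔVt / C = (595 − 510) / 68.0 = 1.25 cmH2O.
Original PIP = 510/68.0 + 19.9×1.1833 + 4 = 35.048 cmH2O; new PIP = 35.048 + (1.25) = 36.298 cmH2O.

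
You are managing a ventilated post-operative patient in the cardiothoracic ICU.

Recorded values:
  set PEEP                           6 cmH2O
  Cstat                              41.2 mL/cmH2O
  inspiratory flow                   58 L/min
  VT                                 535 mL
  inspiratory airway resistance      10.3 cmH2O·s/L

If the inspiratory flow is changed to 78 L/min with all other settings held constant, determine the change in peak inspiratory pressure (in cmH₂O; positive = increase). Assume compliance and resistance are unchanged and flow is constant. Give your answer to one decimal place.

3.4

Flow: 58 L/min ÷ 60 = 0.9667 L/s.
New flow: 78 L/min ÷ 60 = 1.3 L/s.
PIP = Vt/C + R·V̇ + PEEP (constant-flow equation of motion).
Only the resistive term changes: ΔPIP = R × ΔV̇ = 10.3 × (1.3 − 0.9667) = 10.3 × 0.3333 = 3.433 cmH2O.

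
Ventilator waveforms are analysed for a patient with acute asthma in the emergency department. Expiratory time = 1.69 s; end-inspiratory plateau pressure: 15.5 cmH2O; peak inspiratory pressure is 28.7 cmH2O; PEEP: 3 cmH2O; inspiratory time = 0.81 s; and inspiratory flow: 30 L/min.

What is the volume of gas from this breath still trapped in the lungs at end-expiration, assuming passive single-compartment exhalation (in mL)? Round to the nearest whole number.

56

Flow: 30 L/min ÷ 60 = 0.5 L/s.
Vt = flow × Ti = 0.5 L/s × 0.81 s × 1000 mL/L = 405.0 mL.
R = (PIP − Pplat)/V̇ = (28.7 − 15.5) / 0.5 = 13.2/0.5 = 26.4 cmH2O·s/L.
C = Vt/(Pplat − PEEP) = 405.0 / (15.5 − 3) = 405.0/12.5 = 32.4 mL/cmH2O.
τ = R × C = 26.4 × 0.0324 L/cmH2O = 0.8554 s.
Fraction remaining = e^(−Te/τ) = e^(−1.69/0.8554) = 0.1387.
Trapped volume = 405.0 × 0.1387 = 56.174 mL.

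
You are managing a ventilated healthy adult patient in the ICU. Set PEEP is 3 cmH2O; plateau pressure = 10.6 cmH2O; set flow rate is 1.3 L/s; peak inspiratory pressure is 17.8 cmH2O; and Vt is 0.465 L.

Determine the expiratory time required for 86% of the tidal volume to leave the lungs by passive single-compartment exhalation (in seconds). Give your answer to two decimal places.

0.67

R = (PIP − Pplat)/V̇ = (17.8 − 10.6) / 1.3 = 7.2/1.3 = 5.538 cmH2O·s/L.
C = Vt/(Pplat − PEEP) = 465.0 / (10.6 − 3) = 465.0/7.6 = 61.184 mL/cmH2O.
τ = R × C = 5.538 × 0.06118 L/cmH2O = 0.3388 s.
t = −τ·ln(1 − 0.86) = −0.3388·ln(0.14) = 0.6661 s.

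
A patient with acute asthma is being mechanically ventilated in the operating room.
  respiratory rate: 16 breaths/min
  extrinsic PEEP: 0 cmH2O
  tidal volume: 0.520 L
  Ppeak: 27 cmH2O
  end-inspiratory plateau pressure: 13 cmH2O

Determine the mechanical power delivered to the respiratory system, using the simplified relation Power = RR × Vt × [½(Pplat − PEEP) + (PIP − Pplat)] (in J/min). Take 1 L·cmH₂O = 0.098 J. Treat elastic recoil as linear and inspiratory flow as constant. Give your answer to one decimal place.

Per-breath work = Vt × [½(Pplat−PEEP) + (PIP−Pplat)] = 0.520 × [0.5×13.0 + 14.0] = 0.520 × 20.5 = 10.66 L·cmH2O.
Power = 16 × 10.66 = 170.56 L·cmH2O/min.
× 0.098 J/(L·cmH2O) → 16.715 J/min.

16.7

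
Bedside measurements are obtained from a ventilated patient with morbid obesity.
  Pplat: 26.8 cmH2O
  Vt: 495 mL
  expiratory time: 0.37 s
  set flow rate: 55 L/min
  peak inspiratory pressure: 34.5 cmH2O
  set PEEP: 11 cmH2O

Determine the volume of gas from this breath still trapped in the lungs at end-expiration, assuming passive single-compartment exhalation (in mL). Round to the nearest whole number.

121

Flow: 55 L/min ÷ 60 = 0.9167 L/s.
R = (PIP − Pplat)/V̇ = (34.5 − 26.8) / 0.9167 = 7.7/0.9167 = 8.4 cmH2O·s/L.
C = Vt/(Pplat − PEEP) = 495.0 / (26.8 − 11) = 495.0/15.8 = 31.329 mL/cmH2O.
τ = R × C = 8.4 × 0.03133 L/cmH2O = 0.2632 s.
Fraction remaining = e^(−Te/τ) = e^(−0.37/0.2632) = 0.2452.
Trapped volume = 495.0 × 0.2452 = 121.37 mL.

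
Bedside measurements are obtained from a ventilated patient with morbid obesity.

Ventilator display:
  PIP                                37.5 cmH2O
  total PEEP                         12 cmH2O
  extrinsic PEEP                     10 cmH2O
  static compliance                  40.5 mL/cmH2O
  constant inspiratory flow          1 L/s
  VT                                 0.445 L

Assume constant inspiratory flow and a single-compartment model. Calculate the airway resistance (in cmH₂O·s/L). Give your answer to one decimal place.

14.5

Total PEEP = 12 cmH2O (set 10 + intrinsic 2); this is the baseline alveolar pressure.
Equation of motion (constant flow): PIP = Vt/C + R·V̇ + PEEP.
R·V̇ = PIP − Vt/C − PEEP = 37.5 − 445/40.5 − 12 = 37.5 − 10.988 − 12 = 14.512 cmH2O.
R = 14.512 / 1 = 14.512 cmH2O·s/L.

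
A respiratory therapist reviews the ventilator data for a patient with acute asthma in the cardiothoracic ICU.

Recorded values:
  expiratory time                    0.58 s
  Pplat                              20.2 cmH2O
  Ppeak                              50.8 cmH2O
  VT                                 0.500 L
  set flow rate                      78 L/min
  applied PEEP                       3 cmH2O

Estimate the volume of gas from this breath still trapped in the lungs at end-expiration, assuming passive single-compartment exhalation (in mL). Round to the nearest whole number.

Flow: 78 L/min ÷ 60 = 1.3 L/s.
R = (PIP − Pplat)/V̇ = (50.8 − 20.2) / 1.3 = 30.6/1.3 = 23.538 cmH2O·s/L.
C = Vt/(Pplat − PEEP) = 500.0 / (20.2 − 3) = 500.0/17.2 = 29.07 mL/cmH2O.
τ = R × C = 23.538 × 0.02907 L/cmH2O = 0.6842 s.
Fraction remaining = e^(−Te/τ) = e^(−0.58/0.6842) = 0.4284.
Trapped volume = 500.0 × 0.4284 = 214.2 mL.

214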